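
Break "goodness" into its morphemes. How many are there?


Word: "goodness"
Morphemes: good | -ness
Each morpheme carries meaning
= 2 morphemes


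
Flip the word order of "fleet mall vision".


Original: "fleet mall vision"
Words (1..n): fleet | mall | vision
Reversed (n..1): vision | mall | fleet
Result = "vision mall fleet"


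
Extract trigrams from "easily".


Word: "easily" (length 6)
Number of trigrams = 6 - 3 + 1 = 4
  Position 0: "eas"
  Position 1: "asi"
  Position 2: "sil"
  Position 3: "ily"
Trigrams = "eas", "asi", "sil", "ily"


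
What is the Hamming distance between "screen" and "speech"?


Comparing character by character (same length = 6):
  Pos 0: 's' vs 's' =
  Pos 1: 'c' vs 'p' !=
  Pos 2: 'r' vs 'e' !=
  Pos 3: 'e' vs 'e' =
  Pos 4: 'e' vs 'c' !=
  Pos 5: 'n' vs 'h' !=
Hamming distance = 4


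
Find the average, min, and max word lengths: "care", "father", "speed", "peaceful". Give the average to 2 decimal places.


Lengths: "care"=4, "father"=6, "speed"=5, "peaceful"=8
Sum = 23, Count = 4
Average = 23/4 = 5.75
= avg=5.75, min=4, max=8


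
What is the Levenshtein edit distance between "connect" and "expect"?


Word 1: "connect" (length 7)
Word 2: "expect" (length 6)
One optimal edit sequence (insert/delete/substitute each cost 1):
  1. delete 'c'  (+1)
  2. substitute 'o' -> 'e'  (+1)
  3. substitute 'n' -> 'x'  (+1)
  4. substitute 'n' -> 'p'  (+1)
  5. keep 'e'
  6. keep 'c'
  7. keep 't'
Total edit operations: 4
Edit distance = 4


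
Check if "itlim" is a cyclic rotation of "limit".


Word: "limit", Candidate: "itlim"
Method: check if candidate is substring of word+word
"limitlimit" contains "itlim"? Yes
Is rotation = Yes


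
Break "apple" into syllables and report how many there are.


Word: "apple"
Syllable breakdown: ap-ple
Counting: 2 parts
= 2 syllables


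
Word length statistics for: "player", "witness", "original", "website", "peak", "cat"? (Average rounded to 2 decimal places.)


Lengths: "player"=6, "witness"=7, "original"=8, "website"=7, "peak"=4, "cat"=3
Sum = 35, Count = 6
Average = 35/6 = 5.83
= avg=5.83, min=3, max=8


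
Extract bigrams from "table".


Word: "table" (length 5)
Number of bigrams = 5 - 2 + 1 = 4
  Position 0: "ta"
  Position 1: "ab"
  Position 2: "bl"
  Position 3: "le"
Bigrams = "ta", "ab", "bl", "le"


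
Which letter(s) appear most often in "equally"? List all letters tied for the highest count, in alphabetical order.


Word: "equally"
Letter counts:
  'a': 1
  'e': 1
  'l': 2
  'q': 1
  'u': 1
  'y': 1
Maximum count = 2
Most frequent = 'l' (2 times each)


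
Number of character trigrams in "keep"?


Word: "keep" (length 4)
Number of 3-grams = length - 3 + 1 = 4 - 3 + 1
= 2


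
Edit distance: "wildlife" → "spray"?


Word 1: "wildlife" (length 8)
Word 2: "spray" (length 5)
One optimal edit sequence (insert/delete/substitute each cost 1):
  1. delete 'w'  (+1)
  2. delete 'i'  (+1)
  3. delete 'l'  (+1)
  4. substitute 'd' -> 's'  (+1)
  5. substitute 'l' -> 'p'  (+1)
  6. substitute 'i' -> 'r'  (+1)
  7. substitute 'f' -> 'a'  (+1)
  8. substitute 'e' -> 'y'  (+1)
Total edit operations: 8
Edit distance = 8


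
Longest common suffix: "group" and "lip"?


Word 1: "group"
Word 2: "lip"
Comparing from end:
  Pos -1: 'p' == 'p'
  Pos -2: 'u' != 'i' (stop)
LCS = "p" (length 1)


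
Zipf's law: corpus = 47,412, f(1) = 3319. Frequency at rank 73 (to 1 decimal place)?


Zipf's law: f(r) = f(1) / r
f(1) = 3319
f(73) = 3319 / 73
= 45.5 occurrences


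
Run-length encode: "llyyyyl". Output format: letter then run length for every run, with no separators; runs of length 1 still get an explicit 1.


String: "llyyyyl"
Scanning for consecutive runs:
  'l' x 2
  'y' x 4
  'l' x 1
RLE = "l2y4l1"


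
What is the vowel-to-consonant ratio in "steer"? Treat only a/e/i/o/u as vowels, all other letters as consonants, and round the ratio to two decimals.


Word: "steer"
Vowels (a,e,i,o,u): 2
Consonants: 3
Ratio = 2/3
= 0.67


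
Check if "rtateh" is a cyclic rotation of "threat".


Word: "threat", Candidate: "rtateh"
Method: check if candidate is substring of word+word
"threatthreat" contains "rtateh"? No
Is rotation = No


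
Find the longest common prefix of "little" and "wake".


Word 1: "little"
Word 2: "wake"
Comparing from start:
  Pos 0: 'l' != 'w' (stop)
LCP = "" (length 0)


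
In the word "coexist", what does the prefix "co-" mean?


Prefix: co-
As in: coexist -> co- + exist
Meaning = together


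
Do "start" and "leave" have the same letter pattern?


Pattern of "start": [0, 1, 2, 3, 1]
Pattern of "leave": [0, 1, 2, 3, 1]
Patterns match
Same pattern = Yes


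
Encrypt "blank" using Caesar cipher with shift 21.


Word: "blank"
Shift: 21
Each letter → (letter + shift) mod 26:
  'b' (1) + 21 = 22 → 'w'
  'l' (11) + 21 = 6 → 'g'
  'a' (0) + 21 = 21 → 'v'
  'n' (13) + 21 = 8 → 'i'
  'k' (10) + 21 = 5 → 'f'
Result = "wgvif"


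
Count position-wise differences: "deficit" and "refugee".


Comparing character by character (same length = 7):
  Pos 0: 'd' vs 'r' !=
  Pos 1: 'e' vs 'e' =
  Pos 2: 'f' vs 'f' =
  Pos 3: 'i' vs 'u' !=
  Pos 4: 'c' vs 'g' !=
  Pos 5: 'i' vs 'e' !=
  Pos 6: 't' vs 'e' !=
Hamming distance = 5


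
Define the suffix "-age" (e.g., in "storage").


Suffix: -age
Example: storage = store + -age, with a spelling change
Meaning = result / collection


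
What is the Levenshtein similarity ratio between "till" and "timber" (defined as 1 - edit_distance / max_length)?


Word 1: "till" (length 4)
Word 2: "timber" (length 6)
One optimal edit sequence:
  1. keep 't'
  2. keep 'i'
  3. insert 'm'  (+1)
  4. insert 'b'  (+1)
  5. substitute 'l' -> 'e'  (+1)
  6. substitute 'l' -> 'r'  (+1)
Edit distance = 4
Max length = max(4, 6) = 6
Similarity = 1 - 4/6
= 0.3333


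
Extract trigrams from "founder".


Word: "founder" (length 7)
Number of trigrams = 7 - 3 + 1 = 5
  Position 0: "fou"
  Position 1: "oun"
  Position 2: "und"
  Position 3: "nde"
  Position 4: "der"
Trigrams = "fou", "oun", "und", "nde", "der"


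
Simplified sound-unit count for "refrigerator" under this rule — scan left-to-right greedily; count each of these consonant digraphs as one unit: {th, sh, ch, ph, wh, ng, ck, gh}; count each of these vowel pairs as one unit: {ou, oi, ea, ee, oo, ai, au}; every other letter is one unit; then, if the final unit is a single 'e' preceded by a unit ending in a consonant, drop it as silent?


Word: "refrigerator" (12 letters)
Left-to-right scan:
  [1] 'r' (letter)
  [2] 'e' (letter)
  [3] 'f' (letter)
  [4] 'r' (letter)
  [5] 'i' (letter)
  [6] 'g' (letter)
  [7] 'e' (letter)
  [8] 'r' (letter)
  [9] 'a' (letter)
  [10] 't' (letter)
  [11] 'o' (letter)
  [12] 'r' (letter)
Units from scan: 12
Sound units = 12 units


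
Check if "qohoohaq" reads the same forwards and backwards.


Word: "qohoohaq"
Reversed: "qahoohoq"
Forward == Backward? qohoohaq != qahoohoq
Palindrome = No


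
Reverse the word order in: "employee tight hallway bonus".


Original: "employee tight hallway bonus"
Words (1..n): employee | tight | hallway | bonus
Reversed (n..1): bonus | hallway | tight | employee
Result = "bonus hallway tight employee"


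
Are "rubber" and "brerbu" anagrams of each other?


Word 1: "rubber" → sorted: bberru
Word 2: "brerbu" → sorted: bberru
Same letters? bberru == bberru
Anagram = Yes


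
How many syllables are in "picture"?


Word: "picture"
Syllable breakdown: pic | ture
Counting: 2 parts
= 2 syllables


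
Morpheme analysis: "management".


Word: "management"
Morphemes: manage / -ment
Each morpheme carries meaning
= 2 morphemes


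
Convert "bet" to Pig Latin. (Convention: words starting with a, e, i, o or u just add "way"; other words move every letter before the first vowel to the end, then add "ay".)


Word: "bet"
Starts with consonant(s) → move to end, add 'ay'
Consonant cluster: "b"
Pig Latin = "etbay"


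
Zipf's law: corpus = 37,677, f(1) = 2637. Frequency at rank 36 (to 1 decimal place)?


Zipf's law: f(r) = f(1) / r
f(1) = 2637
f(36) = 2637 / 36
= 73.3 occurrences


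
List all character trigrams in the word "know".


Word: "know" (length 4)
Number of trigrams = 4 - 3 + 1 = 2
  Position 0: "kno"
  Position 1: "now"
Trigrams = "kno", "now"


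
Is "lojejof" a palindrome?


Word: "lojejof"
Reversed: "fojejol"
Forward == Backward? lojejof != fojejol
Palindrome = No


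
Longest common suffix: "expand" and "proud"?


Word 1: "expand"
Word 2: "proud"
Comparing from end:
  Pos -1: 'd' == 'd'
  Pos -2: 'n' != 'u' (stop)
LCS = "d" (length 1)


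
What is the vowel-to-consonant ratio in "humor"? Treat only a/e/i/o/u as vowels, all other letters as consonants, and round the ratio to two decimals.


Word: "humor"
Vowels (a,e,i,o,u): 2
Consonants: 3
Ratio = 2/3
= 0.67


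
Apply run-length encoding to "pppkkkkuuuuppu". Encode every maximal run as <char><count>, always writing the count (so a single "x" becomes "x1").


String: "pppkkkkuuuuppu"
Scanning for consecutive runs:
  'p' x 3
  'k' x 4
  'u' x 4
  'p' x 2
  'u' x 1
RLE = "p3k4u4p2u1"


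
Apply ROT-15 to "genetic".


Word: "genetic"
Shift: 15
Each letter → (letter + shift) mod 26:
  'g' (6) + 15 = 21 → 'v'
  'e' (4) + 15 = 19 → 't'
  'n' (13) + 15 = 2 → 'c'
  'e' (4) + 15 = 19 → 't'
  't' (19) + 15 = 8 → 'i'
  'i' (8) + 15 = 23 → 'x'
  'c' (2) + 15 = 17 → 'r'
Result = "vtctixr"


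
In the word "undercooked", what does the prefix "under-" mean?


Prefix: under-
Example: undercooked = under- + cooked
Meaning = insufficient


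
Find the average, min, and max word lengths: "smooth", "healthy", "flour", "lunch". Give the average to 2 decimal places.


Lengths: "smooth"=6, "healthy"=7, "flour"=5, "lunch"=5
Sum = 23, Count = 4
Average = 23/4 = 5.75
= avg=5.75, min=5, max=7


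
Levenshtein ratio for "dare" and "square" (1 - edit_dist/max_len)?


Word 1: "dare" (length 4)
Word 2: "square" (length 6)
One optimal edit sequence:
  1. insert 's'  (+1)
  2. insert 'q'  (+1)
  3. substitute 'd' -> 'u'  (+1)
  4. keep 'a'
  5. keep 'r'
  6. keep 'e'
Edit distance = 3
Max length = max(4, 6) = 6
Similarity = 1 - 3/6
= 0.5000


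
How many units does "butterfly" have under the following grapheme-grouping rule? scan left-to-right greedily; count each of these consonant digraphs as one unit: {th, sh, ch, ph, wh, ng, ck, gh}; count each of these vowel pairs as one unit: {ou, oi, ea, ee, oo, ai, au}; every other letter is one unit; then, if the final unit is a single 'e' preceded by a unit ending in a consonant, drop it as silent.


Word: "butterfly" (9 letters)
Left-to-right scan:
  [1] 'b' (letter)
  [2] 'u' (letter)
  [3] 't' (letter)
  [4] 't' (letter)
  [5] 'e' (letter)
  [6] 'r' (letter)
  [7] 'f' (letter)
  [8] 'l' (letter)
  [9] 'y' (letter)
Units from scan: 9
Sound units = 9 units


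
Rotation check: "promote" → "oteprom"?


Word: "promote", Candidate: "oteprom"
Method: check if candidate is substring of word+word
"promotepromote" contains "oteprom"? Yes
Is rotation = Yes


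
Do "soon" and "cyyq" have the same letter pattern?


Pattern of "soon": [0, 1, 1, 2]
Pattern of "cyyq": [0, 1, 1, 2]
Patterns match
Same pattern = Yes


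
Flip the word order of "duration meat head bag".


Original: "duration meat head bag"
Words (1..n): duration | meat | head | bag
Reversed (n..1): bag | head | meat | duration
Result = "bag head meat duration"


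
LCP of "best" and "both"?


Word 1: "best"
Word 2: "both"
Comparing from start:
  Pos 0: 'b' == 'b'
  Pos 1: 'e' != 'o' (stop)
LCP = "b" (length 1)


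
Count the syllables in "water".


Word: "water"
Syllable breakdown: wa | ter
Counting: 2 parts
= 2 syllables


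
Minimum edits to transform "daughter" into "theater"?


Word 1: "daughter" (length 8)
Word 2: "theater" (length 7)
One optimal edit sequence (insert/delete/substitute each cost 1):
  1. delete 'd'  (+1)
  2. substitute 'a' -> 't'  (+1)
  3. substitute 'u' -> 'h'  (+1)
  4. substitute 'g' -> 'e'  (+1)
  5. substitute 'h' -> 'a'  (+1)
  6. keep 't'
  7. keep 'e'
  8. keep 'r'
Total edit operations: 5
Edit distance = 5


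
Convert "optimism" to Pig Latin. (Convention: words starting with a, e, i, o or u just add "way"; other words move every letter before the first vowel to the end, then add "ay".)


Word: "optimism"
Starts with vowel → add 'way'
Pig Latin = "optimismway"


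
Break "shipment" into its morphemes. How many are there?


Word: "shipment"
Morphemes: ship | -ment
Each morpheme carries meaning
= 2 morphemes


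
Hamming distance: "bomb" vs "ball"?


Comparing character by character (same length = 4):
  Pos 0: 'b' vs 'b' =
  Pos 1: 'o' vs 'a' !=
  Pos 2: 'm' vs 'l' !=
  Pos 3: 'b' vs 'l' !=
Hamming distance = 3


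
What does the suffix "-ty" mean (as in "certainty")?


Suffix: -ty
As in: certainty -> certain + -ty
Meaning = quality of


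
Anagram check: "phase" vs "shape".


Word 1: "phase" → sorted: aehps
Word 2: "shape" → sorted: aehps
Same letters? aehps == aehps
Anagram = Yes


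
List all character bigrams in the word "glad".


Word: "glad" (length 4)
Number of bigrams = 4 - 2 + 1 = 3
  Position 0: "gl"
  Position 1: "la"
  Position 2: "ad"
Bigrams = "gl", "la", "ad"


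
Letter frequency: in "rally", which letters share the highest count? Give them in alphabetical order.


Word: "rally"
Letter counts:
  'a': 1
  'l': 2
  'r': 1
  'y': 1
Maximum count = 2
Most frequent = 'l' (2 times each)


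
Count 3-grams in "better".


Word: "better" (length 6)
Number of 3-grams = length - 3 + 1 = 6 - 3 + 1
= 4


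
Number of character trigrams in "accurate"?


Word: "accurate" (length 8)
Number of 3-grams = length - 3 + 1 = 8 - 3 + 1
= 6


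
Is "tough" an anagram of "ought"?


Word 1: "ought" → sorted: ghotu
Word 2: "tough" → sorted: ghotu
Same letters? ghotu == ghotu
Anagram = Yes


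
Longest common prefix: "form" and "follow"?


Word 1: "form"
Word 2: "follow"
Comparing from start:
  Pos 0: 'f' == 'f'
  Pos 1: 'o' == 'o'
  Pos 2: 'r' != 'l' (stop)
LCP = "fo" (length 2)


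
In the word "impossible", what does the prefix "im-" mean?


Prefix: im-
Example: impossible = im- + possible
Meaning = not / into


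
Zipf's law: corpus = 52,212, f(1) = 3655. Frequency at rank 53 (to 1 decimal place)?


Zipf's law: f(r) = f(1) / r
f(1) = 3655
f(53) = 3655 / 53
= 69.0 occurrences


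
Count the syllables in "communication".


Word: "communication"
Syllable breakdown: com-mu-ni-ca-tion
Counting: 5 parts
= 5 syllables


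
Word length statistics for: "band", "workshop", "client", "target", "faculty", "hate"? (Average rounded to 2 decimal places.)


Lengths: "band"=4, "workshop"=8, "client"=6, "target"=6, "faculty"=7, "hate"=4
Sum = 35, Count = 6
Average = 35/6 = 5.83
= avg=5.83, min=4, max=8


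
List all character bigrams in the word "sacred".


Word: "sacred" (length 6)
Number of bigrams = 6 - 2 + 1 = 5
  Position 0: "sa"
  Position 1: "ac"
  Position 2: "cr"
  Position 3: "re"
  Position 4: "ed"
Bigrams = "sa", "ac", "cr", "re", "ed"


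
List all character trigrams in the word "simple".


Word: "simple" (length 6)
Number of trigrams = 6 - 3 + 1 = 4
  Position 0: "sim"
  Position 1: "imp"
  Position 2: "mpl"
  Position 3: "ple"
Trigrams = "sim", "imp", "mpl", "ple"


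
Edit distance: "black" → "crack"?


Word 1: "black" (length 5)
Word 2: "crack" (length 5)
One optimal edit sequence (insert/delete/substitute each cost 1):
  1. substitute 'b' -> 'c'  (+1)
  2. substitute 'l' -> 'r'  (+1)
  3. keep 'a'
  4. keep 'c'
  5. keep 'k'
Total edit operations: 2
Edit distance = 2


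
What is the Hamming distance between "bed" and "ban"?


Comparing character by character (same length = 3):
  Pos 0: 'b' vs 'b' =
  Pos 1: 'e' vs 'a' !=
  Pos 2: 'd' vs 'n' !=
Hamming distance = 2


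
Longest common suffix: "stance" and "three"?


Word 1: "stance"
Word 2: "three"
Comparing from end:
  Pos -1: 'e' == 'e'
  Pos -2: 'c' != 'e' (stop)
LCS = "e" (length 1)


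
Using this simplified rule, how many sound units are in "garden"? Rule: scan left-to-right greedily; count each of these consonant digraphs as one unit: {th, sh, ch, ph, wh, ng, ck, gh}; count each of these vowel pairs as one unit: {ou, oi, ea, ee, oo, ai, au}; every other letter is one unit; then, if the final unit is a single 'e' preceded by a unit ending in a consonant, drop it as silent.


Word: "garden" (6 letters)
Left-to-right scan:
  (1) 'g' (letter)
  (2) 'a' (letter)
  (3) 'r' (letter)
  (4) 'd' (letter)
  (5) 'e' (letter)
  (6) 'n' (letter)
Units from scan: 6
Sound units = 6 units


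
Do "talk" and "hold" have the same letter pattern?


Pattern of "talk": [0, 1, 2, 3]
Pattern of "hold": [0, 1, 2, 3]
Patterns match
Same pattern = Yes


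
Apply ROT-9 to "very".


Word: "very"
Shift: 9
Each letter → (letter + shift) mod 26:
  'v' (21) + 9 = 4 → 'e'
  'e' (4) + 9 = 13 → 'n'
  'r' (17) + 9 = 0 → 'a'
  'y' (24) + 9 = 7 → 'h'
Result = "enah"


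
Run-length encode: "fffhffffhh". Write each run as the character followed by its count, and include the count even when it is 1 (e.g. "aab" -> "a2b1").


String: "fffhffffhh"
Scanning for consecutive runs:
  'f' x 3
  'h' x 1
  'f' x 4
  'h' x 2
RLE = "f3h1f4h2"


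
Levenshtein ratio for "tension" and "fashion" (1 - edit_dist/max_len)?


Word 1: "tension" (length 7)
Word 2: "fashion" (length 7)
One optimal edit sequence:
  1. substitute 't' -> 'f'  (+1)
  2. substitute 'e' -> 'a'  (+1)
  3. substitute 'n' -> 's'  (+1)
  4. substitute 's' -> 'h'  (+1)
  5. keep 'i'
  6. keep 'o'
  7. keep 'n'
Edit distance = 4
Max length = max(7, 7) = 7
Similarity = 1 - 4/7
= 0.4286


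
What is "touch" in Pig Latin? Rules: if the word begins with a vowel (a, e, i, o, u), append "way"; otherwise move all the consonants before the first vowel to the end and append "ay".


Word: "touch"
Starts with consonant(s) → move to end, add 'ay'
Consonant cluster: "t"
Pig Latin = "ouchtay"


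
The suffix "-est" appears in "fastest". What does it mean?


Suffix: -est
As in: fastest -> fast + -est
Meaning = most


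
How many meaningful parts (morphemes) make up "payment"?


Word: "payment"
Morphemes: pay / -ment
Each morpheme carries meaning
= 2 morphemes


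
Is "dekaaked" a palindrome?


Word: "dekaaked"
Reversed: "dekaaked"
Forward == Backward? dekaaked == dekaaked
Palindrome = Yes


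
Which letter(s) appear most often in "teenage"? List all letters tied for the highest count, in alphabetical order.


Word: "teenage"
Letter counts:
  'a': 1
  'e': 3
  'g': 1
  'n': 1
  't': 1
Maximum count = 3
Most frequent = 'e' (3 times each)


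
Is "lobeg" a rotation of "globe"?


Word: "globe", Candidate: "lobeg"
Method: check if candidate is substring of word+word
"globeglobe" contains "lobeg"? Yes
Is rotation = Yes


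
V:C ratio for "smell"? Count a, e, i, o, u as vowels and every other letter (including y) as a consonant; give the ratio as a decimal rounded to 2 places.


Word: "smell"
Vowels (a,e,i,o,u): 1
Consonants: 4
Ratio = 1/4
= 0.25


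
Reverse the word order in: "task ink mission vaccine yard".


Original: "task ink mission vaccine yard"
Words (1..n): task | ink | mission | vaccine | yard
Reversed (n..1): yard | vaccine | mission | ink | task
Result = "yard vaccine mission ink task"


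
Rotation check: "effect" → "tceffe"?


Word: "effect", Candidate: "tceffe"
Method: check if candidate is substring of word+word
"effecteffect" contains "tceffe"? No
Is rotation = No


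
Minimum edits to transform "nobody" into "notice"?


Word 1: "nobody" (length 6)
Word 2: "notice" (length 6)
One optimal edit sequence (insert/delete/substitute each cost 1):
  1. keep 'n'
  2. keep 'o'
  3. substitute 'b' -> 't'  (+1)
  4. substitute 'o' -> 'i'  (+1)
  5. substitute 'd' -> 'c'  (+1)
  6. substitute 'y' -> 'e'  (+1)
Total edit operations: 4
Edit distance = 4


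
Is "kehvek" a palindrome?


Word: "kehvek"
Reversed: "kevhek"
Forward == Backward? kehvek != kevhek
Palindrome = No


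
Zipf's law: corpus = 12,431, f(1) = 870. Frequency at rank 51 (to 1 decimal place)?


Zipf's law: f(r) = f(1) / r
f(1) = 870
f(51) = 870 / 51
= 17.1 occurrences


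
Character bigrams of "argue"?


Word: "argue" (length 5)
Number of bigrams = 5 - 2 + 1 = 4
  Position 0: "ar"
  Position 1: "rg"
  Position 2: "gu"
  Position 3: "ue"
Bigrams = "ar", "rg", "gu", "ue"


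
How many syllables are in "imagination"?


Word: "imagination"
Syllable breakdown: i / mag / i / na / tion
Counting: 5 parts
= 5 syllables


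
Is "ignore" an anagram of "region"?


Word 1: "region" → sorted: eginor
Word 2: "ignore" → sorted: eginor
Same letters? eginor == eginor
Anagram = Yes


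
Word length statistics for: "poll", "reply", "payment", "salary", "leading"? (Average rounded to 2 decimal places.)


Lengths: "poll"=4, "reply"=5, "payment"=7, "salary"=6, "leading"=7
Sum = 29, Count = 5
Average = 29/5 = 5.80
= avg=5.80, min=4, max=7


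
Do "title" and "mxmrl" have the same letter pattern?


Pattern of "title": [0, 1, 0, 2, 3]
Pattern of "mxmrl": [0, 1, 0, 2, 3]
Patterns match
Same pattern = Yes


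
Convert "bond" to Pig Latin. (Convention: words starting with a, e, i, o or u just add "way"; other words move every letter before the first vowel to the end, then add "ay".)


Word: "bond"
Starts with consonant(s) → move to end, add 'ay'
Consonant cluster: "b"
Pig Latin = "ondbay"


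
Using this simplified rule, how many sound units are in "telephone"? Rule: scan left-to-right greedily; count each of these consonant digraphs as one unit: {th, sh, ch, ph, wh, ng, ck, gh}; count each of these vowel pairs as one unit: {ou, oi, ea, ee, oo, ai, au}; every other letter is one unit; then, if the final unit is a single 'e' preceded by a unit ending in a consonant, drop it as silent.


Word: "telephone" (9 letters)
Left-to-right scan:
  (1) 't' (letter)
  (2) 'e' (letter)
  (3) 'l' (letter)
  (4) 'e' (letter)
  (5) 'ph' (digraph)
  (6) 'o' (letter)
  (7) 'n' (letter)
  (8) 'e' (letter)
Units from scan: 8
Final unit is 'e' after a consonant -> drop as silent (-1)
Sound units = 7 units


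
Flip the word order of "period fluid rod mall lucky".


Original: "period fluid rod mall lucky"
Words (1..n): period | fluid | rod | mall | lucky
Reversed (n..1): lucky | mall | rod | fluid | period
Result = "lucky mall rod fluid period"


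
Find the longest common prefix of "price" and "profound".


Word 1: "price"
Word 2: "profound"
Comparing from start:
  Pos 0: 'p' == 'p'
  Pos 1: 'r' == 'r'
  Pos 2: 'i' != 'o' (stop)
LCP = "pr" (length 2)


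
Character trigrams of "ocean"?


Word: "ocean" (length 5)
Number of trigrams = 5 - 3 + 1 = 3
  Position 0: "oce"
  Position 1: "cea"
  Position 2: "ean"
Trigrams = "oce", "cea", "ean"


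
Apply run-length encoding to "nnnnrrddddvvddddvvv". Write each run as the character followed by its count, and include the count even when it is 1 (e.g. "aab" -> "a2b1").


String: "nnnnrrddddvvddddvvv"
Scanning for consecutive runs:
  'n' x 4
  'r' x 2
  'd' x 4
  'v' x 2
  'd' x 4
  'v' x 3
RLE = "n4r2d4v2d4v3"


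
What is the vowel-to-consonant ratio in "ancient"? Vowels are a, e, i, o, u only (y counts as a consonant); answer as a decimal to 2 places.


Word: "ancient"
Vowels (a,e,i,o,u): 3
Consonants: 4
Ratio = 3/4
= 0.75


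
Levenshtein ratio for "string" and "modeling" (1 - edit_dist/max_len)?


Word 1: "string" (length 6)
Word 2: "modeling" (length 8)
One optimal edit sequence:
  1. insert 'm'  (+1)
  2. insert 'o'  (+1)
  3. substitute 's' -> 'd'  (+1)
  4. substitute 't' -> 'e'  (+1)
  5. substitute 'r' -> 'l'  (+1)
  6. keep 'i'
  7. keep 'n'
  8. keep 'g'
Edit distance = 5
Max length = max(6, 8) = 8
Similarity = 1 - 5/8
= 0.3750


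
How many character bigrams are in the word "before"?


Word: "before" (length 6)
Number of 2-grams = length - 2 + 1 = 6 - 2 + 1
= 5


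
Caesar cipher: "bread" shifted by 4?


Word: "bread"
Shift: 4
Each letter → (letter + shift) mod 26:
  'b' (1) + 4 = 5 → 'f'
  'r' (17) + 4 = 21 → 'v'
  'e' (4) + 4 = 8 → 'i'
  'a' (0) + 4 = 4 → 'e'
  'd' (3) + 4 = 7 → 'h'
Result = "fvieh"


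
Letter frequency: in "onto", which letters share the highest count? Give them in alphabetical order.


Word: "onto"
Letter counts:
  'n': 1
  'o': 2
  't': 1
Maximum count = 2
Most frequent = 'o' (2 times each)


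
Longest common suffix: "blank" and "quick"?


Word 1: "blank"
Word 2: "quick"
Comparing from end:
  Pos -1: 'k' == 'k'
  Pos -2: 'n' != 'c' (stop)
LCS = "k" (length 1)


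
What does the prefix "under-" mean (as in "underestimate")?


Prefix: under-
As in: underestimate -> under- + estimate
Meaning = insufficient


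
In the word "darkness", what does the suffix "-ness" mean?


Suffix: -ness
As in: darkness -> dark + -ness
Meaning = state of being


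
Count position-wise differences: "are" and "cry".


Comparing character by character (same length = 3):
  Pos 0: 'a' vs 'c' !=
  Pos 1: 'r' vs 'r' =
  Pos 2: 'e' vs 'y' !=
Hamming distance = 2


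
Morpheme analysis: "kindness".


Word: "kindness"
Morphemes: kind + -ness
Each morpheme carries meaning
= 2 morphemes


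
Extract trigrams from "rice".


Word: "rice" (length 4)
Number of trigrams = 4 - 3 + 1 = 2
  Position 0: "ric"
  Position 1: "ice"
Trigrams = "ric", "ice"


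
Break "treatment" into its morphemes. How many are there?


Word: "treatment"
Morphemes: treat / -ment
Each morpheme carries meaning
= 2 morphemes


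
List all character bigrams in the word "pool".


Word: "pool" (length 4)
Number of bigrams = 4 - 2 + 1 = 3
  Position 0: "po"
  Position 1: "oo"
  Position 2: "ol"
Bigrams = "po", "oo", "ol"


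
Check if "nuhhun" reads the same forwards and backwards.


Word: "nuhhun"
Reversed: "nuhhun"
Forward == Backward? nuhhun == nuhhun
Palindrome = Yes


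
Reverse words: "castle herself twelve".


Original: "castle herself twelve"
Words (1..n): castle | herself | twelve
Reversed (n..1): twelve | herself | castle
Result = "twelve herself castle"


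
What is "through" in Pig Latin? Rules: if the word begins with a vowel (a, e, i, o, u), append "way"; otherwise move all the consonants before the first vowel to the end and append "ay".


Word: "through"
Starts with consonant(s) → move to end, add 'ay'
Consonant cluster: "thr"
Pig Latin = "oughthray"


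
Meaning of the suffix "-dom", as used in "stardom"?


Suffix: -dom
As in: stardom -> star + -dom
Meaning = state / realm


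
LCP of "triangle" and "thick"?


Word 1: "triangle"
Word 2: "thick"
Comparing from start:
  Pos 0: 't' == 't'
  Pos 1: 'r' != 'h' (stop)
LCP = "t" (length 1)


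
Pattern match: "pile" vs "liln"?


Pattern of "pile": [0, 1, 2, 3]
Pattern of "liln": [0, 1, 0, 2]
Patterns do not match
Same pattern = No


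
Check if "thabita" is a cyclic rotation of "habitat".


Word: "habitat", Candidate: "thabita"
Method: check if candidate is substring of word+word
"habitathabitat" contains "thabita"? Yes
Is rotation = Yes


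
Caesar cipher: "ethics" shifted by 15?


Word: "ethics"
Shift: 15
Each letter → (letter + shift) mod 26:
  'e' (4) + 15 = 19 → 't'
  't' (19) + 15 = 8 → 'i'
  'h' (7) + 15 = 22 → 'w'
  'i' (8) + 15 = 23 → 'x'
  'c' (2) + 15 = 17 → 'r'
  's' (18) + 15 = 7 → 'h'
Result = "tiwxrh"


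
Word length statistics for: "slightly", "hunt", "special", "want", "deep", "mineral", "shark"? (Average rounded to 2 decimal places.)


Lengths: "slightly"=8, "hunt"=4, "special"=7, "want"=4, "deep"=4, "mineral"=7, "shark"=5
Sum = 39, Count = 7
Average = 39/7 = 5.57
= avg=5.57, min=4, max=8


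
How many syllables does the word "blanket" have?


Word: "blanket"
Syllable breakdown: blan · ket
Counting: 2 parts
= 2 syllables


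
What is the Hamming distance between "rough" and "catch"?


Comparing character by character (same length = 5):
  Pos 0: 'r' vs 'c' !=
  Pos 1: 'o' vs 'a' !=
  Pos 2: 'u' vs 't' !=
  Pos 3: 'g' vs 'c' !=
  Pos 4: 'h' vs 'h' =
Hamming distance = 4


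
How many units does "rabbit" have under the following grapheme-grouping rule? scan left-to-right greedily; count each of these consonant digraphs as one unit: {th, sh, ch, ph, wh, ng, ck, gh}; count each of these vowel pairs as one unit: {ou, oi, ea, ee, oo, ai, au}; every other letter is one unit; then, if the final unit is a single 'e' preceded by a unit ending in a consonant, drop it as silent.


Word: "rabbit" (6 letters)
Left-to-right scan:
  (1) 'r' (letter)
  (2) 'a' (letter)
  (3) 'b' (letter)
  (4) 'b' (letter)
  (5) 'i' (letter)
  (6) 't' (letter)
Units from scan: 6
Sound units = 6 units


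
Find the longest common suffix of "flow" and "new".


Word 1: "flow"
Word 2: "new"
Comparing from end:
  Pos -1: 'w' == 'w'
  Pos -2: 'o' != 'e' (stop)
LCS = "w" (length 1)


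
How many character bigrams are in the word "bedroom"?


Word: "bedroom" (length 7)
Number of 2-grams = length - 2 + 1 = 7 - 2 + 1
= 6


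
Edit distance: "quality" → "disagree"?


Word 1: "quality" (length 7)
Word 2: "disagree" (length 8)
One optimal edit sequence (insert/delete/substitute each cost 1):
  1. insert 'd'  (+1)
  2. substitute 'q' -> 'i'  (+1)
  3. substitute 'u' -> 's'  (+1)
  4. keep 'a'
  5. substitute 'l' -> 'g'  (+1)
  6. substitute 'i' -> 'r'  (+1)
  7. substitute 't' -> 'e'  (+1)
  8. substitute 'y' -> 'e'  (+1)
Total edit operations: 7
Edit distance = 7


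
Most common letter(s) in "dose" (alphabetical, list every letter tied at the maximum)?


Word: "dose"
Letter counts:
  'd': 1
  'e': 1
  'o': 1
  's': 1
Maximum count = 1
Most frequent = 'd', 'e', 'o', 's' (1 time each)


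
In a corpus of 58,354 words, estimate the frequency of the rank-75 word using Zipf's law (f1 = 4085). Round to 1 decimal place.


Zipf's law: f(r) = f(1) / r
f(1) = 4085
f(75) = 4085 / 75
= 54.5 occurrences


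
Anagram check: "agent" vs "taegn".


Word 1: "agent" → sorted: aegnt
Word 2: "taegn" → sorted: aegnt
Same letters? aegnt == aegnt
Anagram = Yes


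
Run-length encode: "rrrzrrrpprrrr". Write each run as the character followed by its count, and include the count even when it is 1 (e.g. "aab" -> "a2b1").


String: "rrrzrrrpprrrr"
Scanning for consecutive runs:
  'r' x 3
  'z' x 1
  'r' x 3
  'p' x 2
  'r' x 4
RLE = "r3z1r3p2r4"


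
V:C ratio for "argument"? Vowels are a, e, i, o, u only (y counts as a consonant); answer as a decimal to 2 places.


Word: "argument"
Vowels (a,e,i,o,u): 3
Consonants: 5
Ratio = 3/5
= 0.60


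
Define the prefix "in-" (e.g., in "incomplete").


Prefix: in-
Example: incomplete (in- + complete)
Meaning = not / into


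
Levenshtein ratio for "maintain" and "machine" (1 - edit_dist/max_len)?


Word 1: "maintain" (length 8)
Word 2: "machine" (length 7)
One optimal edit sequence:
  1. keep 'm'
  2. keep 'a'
  3. delete 'i'  (+1)
  4. delete 'n'  (+1)
  5. substitute 't' -> 'c'  (+1)
  6. substitute 'a' -> 'h'  (+1)
  7. keep 'i'
  8. keep 'n'
  9. insert 'e'  (+1)
Edit distance = 5
Max length = max(8, 7) = 8
Similarity = 1 - 5/8
= 0.3750


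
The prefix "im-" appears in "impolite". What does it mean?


Prefix: im-
Example: impolite = im- + polite
Meaning = not / into


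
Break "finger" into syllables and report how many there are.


Word: "finger"
Syllable breakdown: fin / ger
Counting: 2 parts
= 2 syllables


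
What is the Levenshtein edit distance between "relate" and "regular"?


Word 1: "relate" (length 6)
Word 2: "regular" (length 7)
One optimal edit sequence (insert/delete/substitute each cost 1):
  1. keep 'r'
  2. keep 'e'
  3. insert 'g'  (+1)
  4. insert 'u'  (+1)
  5. keep 'l'
  6. keep 'a'
  7. delete 't'  (+1)
  8. substitute 'e' -> 'r'  (+1)
Total edit operations: 4
Edit distance = 4


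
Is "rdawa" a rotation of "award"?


Word: "award", Candidate: "rdawa"
Method: check if candidate is substring of word+word
"awardaward" contains "rdawa"? Yes
Is rotation = Yes


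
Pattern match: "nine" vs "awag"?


Pattern of "nine": [0, 1, 0, 2]
Pattern of "awag": [0, 1, 0, 2]
Patterns match
Same pattern = Yes


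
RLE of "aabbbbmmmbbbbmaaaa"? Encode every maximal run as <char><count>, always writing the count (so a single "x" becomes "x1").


String: "aabbbbmmmbbbbmaaaa"
Scanning for consecutive runs:
  'a' x 2
  'b' x 4
  'm' x 3
  'b' x 4
  'm' x 1
  'a' x 4
RLE = "a2b4m3b4m1a4"


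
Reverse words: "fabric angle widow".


Original: "fabric angle widow"
Words (1..n): fabric | angle | widow
Reversed (n..1): widow | angle | fabric
Result = "widow angle fabric"


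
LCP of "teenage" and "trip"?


Word 1: "teenage"
Word 2: "trip"
Comparing from start:
  Pos 0: 't' == 't'
  Pos 1: 'e' != 'r' (stop)
LCP = "t" (length 1)


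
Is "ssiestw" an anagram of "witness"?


Word 1: "witness" → sorted: einsstw
Word 2: "ssiestw" → sorted: eissstw
Same letters? einsstw != eissstw
Anagram = No


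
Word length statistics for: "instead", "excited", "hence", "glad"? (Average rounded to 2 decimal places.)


Lengths: "instead"=7, "excited"=7, "hence"=5, "glad"=4
Sum = 23, Count = 4
Average = 23/4 = 5.75
= avg=5.75, min=4, max=7


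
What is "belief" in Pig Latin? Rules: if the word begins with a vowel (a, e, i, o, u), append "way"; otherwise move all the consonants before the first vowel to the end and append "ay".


Word: "belief"
Starts with consonant(s) → move to end, add 'ay'
Consonant cluster: "b"
Pig Latin = "eliefbay"


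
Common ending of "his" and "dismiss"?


Word 1: "his"
Word 2: "dismiss"
Comparing from end:
  Pos -1: 's' == 's'
  Pos -2: 'i' != 's' (stop)
LCS = "s" (length 1)


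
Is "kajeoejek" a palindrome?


Word: "kajeoejek"
Reversed: "kejeoejak"
Forward == Backward? kajeoejek != kejeoejak
Palindrome = No


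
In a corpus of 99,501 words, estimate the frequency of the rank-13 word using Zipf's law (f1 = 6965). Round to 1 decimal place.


Zipf's law: f(r) = f(1) / r
f(1) = 6965
f(13) = 6965 / 13
= 535.8 occurrences


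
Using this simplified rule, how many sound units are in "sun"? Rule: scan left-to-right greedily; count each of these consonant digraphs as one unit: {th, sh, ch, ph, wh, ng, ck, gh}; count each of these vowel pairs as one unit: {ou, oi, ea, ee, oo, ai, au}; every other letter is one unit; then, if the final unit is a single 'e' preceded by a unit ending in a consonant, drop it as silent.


Word: "sun" (3 letters)
Left-to-right scan:
  (1) 's' (letter)
  (2) 'u' (letter)
  (3) 'n' (letter)
Units from scan: 3
Sound units = 3 units


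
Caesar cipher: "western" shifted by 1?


Word: "western"
Shift: 1
Each letter → (letter + shift) mod 26:
  'w' (22) + 1 = 23 → 'x'
  'e' (4) + 1 = 5 → 'f'
  's' (18) + 1 = 19 → 't'
  't' (19) + 1 = 20 → 'u'
  'e' (4) + 1 = 5 → 'f'
  'r' (17) + 1 = 18 → 's'
  'n' (13) + 1 = 14 → 'o'
Result = "xftufso"


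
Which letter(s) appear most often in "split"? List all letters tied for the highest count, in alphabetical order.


Word: "split"
Letter counts:
  'i': 1
  'l': 1
  'p': 1
  's': 1
  't': 1
Maximum count = 1
Most frequent = 'i', 'l', 'p', 's', 't' (1 time each)


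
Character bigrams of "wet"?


Word: "wet" (length 3)
Number of bigrams = 3 - 2 + 1 = 2
  Position 0: "we"
  Position 1: "et"
Bigrams = "we", "et"


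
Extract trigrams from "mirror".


Word: "mirror" (length 6)
Number of trigrams = 6 - 3 + 1 = 4
  Position 0: "mir"
  Position 1: "irr"
  Position 2: "rro"
  Position 3: "ror"
Trigrams = "mir", "irr", "rro", "ror"


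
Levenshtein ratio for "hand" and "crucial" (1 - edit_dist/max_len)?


Word 1: "hand" (length 4)
Word 2: "crucial" (length 7)
One optimal edit sequence:
  1. insert 'c'  (+1)
  2. insert 'r'  (+1)
  3. insert 'u'  (+1)
  4. substitute 'h' -> 'c'  (+1)
  5. substitute 'a' -> 'i'  (+1)
  6. substitute 'n' -> 'a'  (+1)
  7. substitute 'd' -> 'l'  (+1)
Edit distance = 7
Max length = max(4, 7) = 7
Similarity = 1 - 7/7
= 0.0000


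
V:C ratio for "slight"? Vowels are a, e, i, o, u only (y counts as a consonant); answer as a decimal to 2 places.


Word: "slight"
Vowels (a,e,i,o,u): 1
Consonants: 5
Ratio = 1/5
= 0.20


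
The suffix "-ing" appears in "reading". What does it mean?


Suffix: -ing
Example: reading (read + -ing)
Meaning = present participle


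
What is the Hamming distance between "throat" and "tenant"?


Comparing character by character (same length = 6):
  Pos 0: 't' vs 't' =
  Pos 1: 'h' vs 'e' !=
  Pos 2: 'r' vs 'n' !=
  Pos 3: 'o' vs 'a' !=
  Pos 4: 'a' vs 'n' !=
  Pos 5: 't' vs 't' =
Hamming distance = 4


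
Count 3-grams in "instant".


Word: "instant" (length 7)
Number of 3-grams = length - 3 + 1 = 7 - 3 + 1
= 5


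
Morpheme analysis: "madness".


Word: "madness"
Morphemes: mad | -ness
Each morpheme carries meaning
= 2 morphemes


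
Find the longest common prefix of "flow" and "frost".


Word 1: "flow"
Word 2: "frost"
Comparing from start:
  Pos 0: 'f' == 'f'
  Pos 1: 'l' != 'r' (stop)
LCP = "f" (length 1)


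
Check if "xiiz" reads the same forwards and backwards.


Word: "xiiz"
Reversed: "ziix"
Forward == Backward? xiiz != ziix
Palindrome = No


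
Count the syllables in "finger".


Word: "finger"
Syllable breakdown: fin · ger
Counting: 2 parts
= 2 syllables


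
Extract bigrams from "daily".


Word: "daily" (length 5)
Number of bigrams = 5 - 2 + 1 = 4
  Position 0: "da"
  Position 1: "ai"
  Position 2: "il"
  Position 3: "ly"
Bigrams = "da", "ai", "il", "ly"


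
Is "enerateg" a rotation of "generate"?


Word: "generate", Candidate: "enerateg"
Method: check if candidate is substring of word+word
"generategenerate" contains "enerateg"? Yes
Is rotation = Yes


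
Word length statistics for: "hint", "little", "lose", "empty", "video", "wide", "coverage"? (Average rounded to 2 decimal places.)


Lengths: "hint"=4, "little"=6, "lose"=4, "empty"=5, "video"=5, "wide"=4, "coverage"=8
Sum = 36, Count = 7
Average = 36/7 = 5.14
= avg=5.14, min=4, max=8


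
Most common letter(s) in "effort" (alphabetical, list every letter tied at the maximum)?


Word: "effort"
Letter counts:
  'e': 1
  'f': 2
  'o': 1
  'r': 1
  't': 1
Maximum count = 2
Most frequent = 'f' (2 times each)


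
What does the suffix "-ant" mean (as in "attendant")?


Suffix: -ant
Example: attendant = attend + -ant
Meaning = one who / that which


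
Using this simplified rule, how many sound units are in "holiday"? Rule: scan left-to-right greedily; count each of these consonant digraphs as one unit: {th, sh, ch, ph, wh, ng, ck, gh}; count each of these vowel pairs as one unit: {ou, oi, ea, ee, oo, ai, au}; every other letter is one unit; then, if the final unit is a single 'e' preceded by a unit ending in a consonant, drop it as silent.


Word: "holiday" (7 letters)
Left-to-right scan:
  (1) 'h' (letter)
  (2) 'o' (letter)
  (3) 'l' (letter)
  (4) 'i' (letter)
  (5) 'd' (letter)
  (6) 'a' (letter)
  (7) 'y' (letter)
Units from scan: 7
Sound units = 7 units


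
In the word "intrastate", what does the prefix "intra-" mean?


Prefix: intra-
Example: intrastate (intra- + state)
Meaning = within


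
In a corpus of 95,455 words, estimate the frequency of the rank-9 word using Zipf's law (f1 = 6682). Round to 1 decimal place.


Zipf's law: f(r) = f(1) / r
f(1) = 6682
f(9) = 6682 / 9
= 742.4 occurrences


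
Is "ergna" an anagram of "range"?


Word 1: "range" → sorted: aegnr
Word 2: "ergna" → sorted: aegnr
Same letters? aegnr == aegnr
Anagram = Yes
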